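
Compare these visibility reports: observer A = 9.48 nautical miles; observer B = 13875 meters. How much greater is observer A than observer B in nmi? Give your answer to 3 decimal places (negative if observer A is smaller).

observer B: 13875 m = 7.49190 nmi.
Difference: 9.48000 − 7.49190 = 1.988 nmi.

1.988 nmi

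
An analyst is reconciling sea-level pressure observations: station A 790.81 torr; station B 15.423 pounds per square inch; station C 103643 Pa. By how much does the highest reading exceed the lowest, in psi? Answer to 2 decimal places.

0.39 psi

station A: 790.81 mmHg = 15.2917 psi.
station C: 103643 Pa = 15.0321 psi.
Spread: 15.4230 − 15.0321 = 0.39 psi.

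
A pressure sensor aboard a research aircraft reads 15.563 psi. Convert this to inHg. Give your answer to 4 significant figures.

31.69 inHg

1 psi = 2.03602 inHg, so 15.563 × 2.03602 = 31.69 inHg.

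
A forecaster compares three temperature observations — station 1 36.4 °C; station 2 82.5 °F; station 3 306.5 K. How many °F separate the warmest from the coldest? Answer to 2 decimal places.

station 2: 82.5 °F = 28.056 °C.
station 3: 306.5 K = 33.350 °C.
Spread: 36.400 − 28.056 = 8.344 °C = 15.02 °F.

15.02 °F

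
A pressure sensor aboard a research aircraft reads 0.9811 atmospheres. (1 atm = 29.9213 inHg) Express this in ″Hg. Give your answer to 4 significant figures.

29.36 inHg

1 atm = 29.9213 inHg, so 0.9811 × 29.9213 = 29.36 inHg.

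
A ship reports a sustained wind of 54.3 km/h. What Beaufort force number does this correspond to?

Beaufort force 7

54.3 km/h = 15.1 m/s, which is Beaufort 7 (near gale, 13.9–17.1 m/s).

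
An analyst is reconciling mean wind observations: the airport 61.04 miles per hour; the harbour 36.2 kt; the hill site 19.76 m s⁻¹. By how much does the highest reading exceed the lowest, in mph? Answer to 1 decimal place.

19.4 mph

the harbour: 36.2 kt = 41.658 mph.
the hill site: 19.76 m/s = 44.202 mph.
Spread: 61.040 − 41.658 = 19.4 mph.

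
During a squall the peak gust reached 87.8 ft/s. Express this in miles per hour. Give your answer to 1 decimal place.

1 ft/s = 0.681818 mph, so 87.8 × 0.681818 = 59.9 mph.

59.9 mph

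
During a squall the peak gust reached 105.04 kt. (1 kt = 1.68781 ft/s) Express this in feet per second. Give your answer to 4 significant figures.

177.3 ft/s

1 kt = 1.68781 ft/s, so 105.04 × 1.68781 = 177.3 ft/s.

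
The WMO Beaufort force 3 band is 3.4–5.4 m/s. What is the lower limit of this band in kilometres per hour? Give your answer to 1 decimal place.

3.4–5.4 m/s × 3.6 = 12.2–19.4 km/h.

12.2 km/h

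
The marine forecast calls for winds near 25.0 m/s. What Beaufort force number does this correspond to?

Beaufort force 10

25.0 m/s lies in the Beaufort 10 band (storm, 24.5–28.4 m/s).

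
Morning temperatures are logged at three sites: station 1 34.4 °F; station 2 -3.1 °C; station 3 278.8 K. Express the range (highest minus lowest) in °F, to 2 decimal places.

station 1: 34.4 °F = 1.333 °C.
station 3: 278.8 K = 5.650 °C.
Spread: 5.650 − (-3.100) = 8.750 °C = 15.75 °F.

15.75 °F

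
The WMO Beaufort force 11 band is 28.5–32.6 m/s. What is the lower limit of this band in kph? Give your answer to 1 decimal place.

102.6 km/h

28.5–32.6 m/s × 3.6 = 102.6–117.4 km/h.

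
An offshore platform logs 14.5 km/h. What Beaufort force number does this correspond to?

Beaufort force 3

14.5 km/h = 4.0 m/s, which is Beaufort 3 (gentle breeze, 3.4–5.4 m/s).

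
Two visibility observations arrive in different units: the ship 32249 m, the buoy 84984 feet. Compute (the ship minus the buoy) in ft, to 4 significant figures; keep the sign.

20820 ft

the ship: 32249 m = 105803.81 ft.
Difference: 105803.81 − 84984.00 = 20820 ft.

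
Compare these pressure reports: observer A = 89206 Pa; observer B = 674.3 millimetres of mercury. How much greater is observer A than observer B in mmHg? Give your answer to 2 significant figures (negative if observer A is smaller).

observer A: 89206 Pa = 669.100 mmHg.
Difference: 669.100 − 674.300 = -5.2 mmHg.

-5.2 mmHg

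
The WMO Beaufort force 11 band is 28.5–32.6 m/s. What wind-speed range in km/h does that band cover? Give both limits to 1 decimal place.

28.5–32.6 m/s × 3.6 = 102.6–117.4 km/h.

102.6 to 117.4 km/h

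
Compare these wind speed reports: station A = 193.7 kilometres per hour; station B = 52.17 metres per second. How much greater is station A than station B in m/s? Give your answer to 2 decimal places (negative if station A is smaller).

station A: 193.7 km/h = 53.8056 m/s.
Difference: 53.8056 − 52.1700 = 1.64 m/s.

1.64 m/s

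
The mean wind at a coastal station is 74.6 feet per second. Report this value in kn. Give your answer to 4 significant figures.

1 ft/s = 0.592484 kt, so 74.6 × 0.592484 = 44.20 kt.

44.20 kt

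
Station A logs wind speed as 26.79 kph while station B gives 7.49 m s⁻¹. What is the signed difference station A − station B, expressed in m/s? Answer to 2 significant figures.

station A: 26.79 km/h = 7.44167 m/s.
Difference: 7.44167 − 7.49000 = -0.048 m/s.

-0.048 m/s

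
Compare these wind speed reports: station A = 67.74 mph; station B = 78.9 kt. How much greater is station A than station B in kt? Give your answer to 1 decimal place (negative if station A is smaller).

station A: 67.74 mph = 58.864 kt.
Difference: 58.864 − 78.900 = -20.0 kt.

-20.0 kt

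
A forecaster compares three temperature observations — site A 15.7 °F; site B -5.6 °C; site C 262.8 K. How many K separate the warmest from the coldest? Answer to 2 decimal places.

site A: 15.7 °F = -9.056 °C.
site C: 262.8 K = -10.350 °C.
Spread: (-5.600) − (-10.350) = 4.750 °C.

4.75 K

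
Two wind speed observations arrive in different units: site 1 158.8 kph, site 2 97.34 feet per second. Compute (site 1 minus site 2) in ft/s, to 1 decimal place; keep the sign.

47.4 ft/s

site 1: 158.8 km/h = 144.721 ft/s.
Difference: 144.721 − 97.340 = 47.4 ft/s.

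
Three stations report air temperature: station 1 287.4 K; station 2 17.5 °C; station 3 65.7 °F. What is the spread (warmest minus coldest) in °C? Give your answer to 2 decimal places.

4.47 °C

station 1: 287.4 K = 14.250 °C.
station 3: 65.7 °F = 18.722 °C.
Spread: 18.722 − 14.250 = 4.472 °C.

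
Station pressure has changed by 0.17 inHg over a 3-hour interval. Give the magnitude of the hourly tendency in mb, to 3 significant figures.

1.92 mb per hour

0.17 inHg / 3 h × 33.8639 mb/inHg = 1.92 mb/h.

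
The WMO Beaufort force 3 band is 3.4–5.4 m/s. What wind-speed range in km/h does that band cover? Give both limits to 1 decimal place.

3.4–5.4 m/s × 3.6 = 12.2–19.4 km/h.

12.2 to 19.4 km/h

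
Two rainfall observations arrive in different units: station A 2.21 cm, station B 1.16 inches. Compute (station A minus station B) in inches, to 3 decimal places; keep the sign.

station A: 2.21 cm = 0.87008 in.
Difference: 0.87008 − 1.16000 = -0.290 in.

-0.290 in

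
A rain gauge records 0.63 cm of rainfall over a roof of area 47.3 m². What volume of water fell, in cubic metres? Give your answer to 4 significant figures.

Depth: 0.63 cm × 10 = 6.3 mm.
1 mm over 1 m² is 1 L, so volume = 6.3 × 47.3 = 297.99 L = 0.2980 m³.

0.2980 cubic metres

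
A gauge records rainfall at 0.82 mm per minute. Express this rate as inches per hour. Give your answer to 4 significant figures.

1.937 in/hour

0.82 mm/minute × 0.0393701 in/mm × 60 minute/hour = 1.937 in/hour.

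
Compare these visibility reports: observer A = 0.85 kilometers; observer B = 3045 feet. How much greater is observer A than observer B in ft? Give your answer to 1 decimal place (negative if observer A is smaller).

observer A: 0.85 km = 2788.714 ft.
Difference: 2788.714 − 3045.000 = -256.3 ft.

-256.3 ft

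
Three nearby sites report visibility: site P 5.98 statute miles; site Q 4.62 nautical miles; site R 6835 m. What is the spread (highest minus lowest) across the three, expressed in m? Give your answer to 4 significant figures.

2789 m

site P: 5.98 SM = 9623.88 m.
site Q: 4.62 nmi = 8556.24 m.
Spread: 9623.88 − 6835.00 = 2789 m.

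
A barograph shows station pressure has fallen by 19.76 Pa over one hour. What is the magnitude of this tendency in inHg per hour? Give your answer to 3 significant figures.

19.76 Pa / 1 h × 0.0002953 inHg/Pa = 0.00584 inHg/h.

0.00584 inHg per hour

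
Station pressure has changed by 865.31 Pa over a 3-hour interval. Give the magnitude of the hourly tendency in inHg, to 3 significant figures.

865.31 Pa / 3 h × 0.0002953 inHg/Pa = 0.0852 inHg/h.

0.0852 inHg per hour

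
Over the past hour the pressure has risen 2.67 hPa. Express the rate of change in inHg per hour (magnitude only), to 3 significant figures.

2.67 hPa / 1 h × 0.02953 inHg/hPa = 0.0788 inHg/h.

0.0788 inHg per hour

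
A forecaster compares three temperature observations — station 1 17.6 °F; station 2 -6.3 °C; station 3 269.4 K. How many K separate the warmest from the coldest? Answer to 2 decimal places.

station 1: 17.6 °F = -8.000 °C.
station 3: 269.4 K = -3.750 °C.
Spread: (-3.750) − (-8.000) = 4.250 °C.

4.25 K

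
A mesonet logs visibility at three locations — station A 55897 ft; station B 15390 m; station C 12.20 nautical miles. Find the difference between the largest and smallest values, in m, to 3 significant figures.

station A: 55897 ft = 17037.41 m.
station C: 12.20 nmi = 22594.40 m.
Spread: 22594.40 − 15390.00 = 7200 m.

7200 m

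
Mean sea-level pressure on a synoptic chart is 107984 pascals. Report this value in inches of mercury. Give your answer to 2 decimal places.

1 Pa = 0.0002953 inHg, so 107984 × 0.0002953 = 31.89 inHg.

31.89 inHg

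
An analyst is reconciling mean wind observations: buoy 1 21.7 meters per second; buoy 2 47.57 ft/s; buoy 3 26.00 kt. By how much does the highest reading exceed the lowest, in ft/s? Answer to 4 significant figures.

buoy 1: 21.7 m/s = 71.1942 ft/s.
buoy 3: 26.00 kt = 43.8831 ft/s.
Spread: 71.1942 − 43.8831 = 27.31 ft/s.

27.31 ft/s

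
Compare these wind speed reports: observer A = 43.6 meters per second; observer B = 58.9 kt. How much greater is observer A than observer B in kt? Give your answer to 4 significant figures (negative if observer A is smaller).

observer A: 43.6 m/s = 84.7516 kt.
Difference: 84.7516 − 58.9000 = 25.85 kt.

25.85 kt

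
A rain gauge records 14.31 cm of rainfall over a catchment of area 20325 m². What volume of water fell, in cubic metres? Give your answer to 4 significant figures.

Depth: 14.31 cm × 10 = 143.1 mm.
1 mm over 1 m² is 1 L, so volume = 143.1 × 20325 = 2908507.5 L = 2909 m³.

2909 cubic metres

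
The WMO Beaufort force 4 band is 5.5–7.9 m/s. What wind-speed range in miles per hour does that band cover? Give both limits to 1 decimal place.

5.5–7.9 m/s × 2.237 = 12.3–17.7 mph.

12.3 to 17.7 mph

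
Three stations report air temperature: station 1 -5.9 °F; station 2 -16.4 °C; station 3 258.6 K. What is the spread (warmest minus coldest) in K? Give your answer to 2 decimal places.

6.51 K

station 1: -5.9 °F = -21.056 °C.
station 3: 258.6 K = -14.550 °C.
Spread: (-14.550) − (-21.056) = 6.506 °C.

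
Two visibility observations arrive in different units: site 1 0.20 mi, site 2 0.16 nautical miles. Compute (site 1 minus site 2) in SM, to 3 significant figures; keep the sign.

0.0159 SM

site 2: 0.16 nmi = 0.184125 SM.
Difference: 0.200000 − 0.184125 = 0.0159 SM.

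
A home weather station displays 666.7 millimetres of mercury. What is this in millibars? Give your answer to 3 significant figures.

1 mmHg = 1.33322 mb, so 666.7 × 1.33322 = 889 mb.

889 mb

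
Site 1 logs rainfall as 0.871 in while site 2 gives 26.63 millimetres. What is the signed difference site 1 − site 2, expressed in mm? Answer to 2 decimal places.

-4.51 mm

site 1: 0.871 in = 22.1234 mm.
Difference: 22.1234 − 26.6300 = -4.51 mm.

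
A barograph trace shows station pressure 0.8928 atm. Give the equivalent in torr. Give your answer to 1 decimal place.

678.5 mmHg

1 atm = 760 mmHg, so 0.8928 × 760 = 678.5 mmHg.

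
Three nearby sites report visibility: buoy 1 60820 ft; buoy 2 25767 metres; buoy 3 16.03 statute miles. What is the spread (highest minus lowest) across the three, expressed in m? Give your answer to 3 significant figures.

buoy 1: 60820 ft = 18537.94 m.
buoy 3: 16.03 SM = 25797.78 m.
Spread: 25797.78 − 18537.94 = 7260 m.

7260 m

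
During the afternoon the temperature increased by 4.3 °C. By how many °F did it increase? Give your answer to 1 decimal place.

7.7 °F

A change of 1 °C equals a change of 1.8 °F: Δ°F = 4.3 × 1.8 = 7.7 °F.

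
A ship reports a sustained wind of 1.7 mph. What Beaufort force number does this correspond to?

1.7 mph = 0.8 m/s, which is Beaufort 1 (light air, 0.3–1.5 m/s).

Beaufort force 1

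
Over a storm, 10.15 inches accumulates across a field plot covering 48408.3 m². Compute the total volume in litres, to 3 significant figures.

Depth: 10.15 in × 25.4 = 257.81 mm.
1 mm over 1 m² is 1 L, so volume = 257.81 × 48408.3 = 12480144 L ≈ 12500000 L.

12500000 litres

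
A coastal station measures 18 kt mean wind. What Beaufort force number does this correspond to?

18 kt lies in the Beaufort 5 band (fresh breeze, 17–21 kt).

Beaufort force 5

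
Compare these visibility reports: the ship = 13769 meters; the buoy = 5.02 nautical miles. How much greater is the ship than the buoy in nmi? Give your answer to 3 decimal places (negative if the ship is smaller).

the ship: 13769 m = 7.43467 nmi.
Difference: 7.43467 − 5.02000 = 2.415 nmi.

2.415 nmi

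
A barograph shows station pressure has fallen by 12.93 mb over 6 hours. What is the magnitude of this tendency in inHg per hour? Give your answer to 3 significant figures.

12.93 mb / 6 h × 0.02953 inHg/mb = 0.0636 inHg/h.

0.0636 inHg per hour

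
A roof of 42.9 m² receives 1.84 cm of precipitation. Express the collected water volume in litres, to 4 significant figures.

789.4 litres

Depth: 1.84 cm × 10 = 18.4 mm.
1 mm over 1 m² is 1 L, so volume = 18.4 × 42.9 = 789.36 L ≈ 789.4 L.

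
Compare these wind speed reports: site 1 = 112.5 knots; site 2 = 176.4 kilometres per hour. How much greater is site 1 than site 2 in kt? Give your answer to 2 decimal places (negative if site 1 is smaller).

17.25 kt

site 2: 176.4 km/h = 95.2484 kt.
Difference: 112.5000 − 95.2484 = 17.25 kt.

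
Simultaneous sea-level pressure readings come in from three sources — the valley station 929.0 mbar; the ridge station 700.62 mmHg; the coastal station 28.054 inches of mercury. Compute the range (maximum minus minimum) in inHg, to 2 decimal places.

0.62 inHg

the valley station: 929.0 mb = 27.4334 inHg.
the ridge station: 700.62 mmHg = 27.5835 inHg.
Spread: 28.0540 − 27.4334 = 0.62 inHg.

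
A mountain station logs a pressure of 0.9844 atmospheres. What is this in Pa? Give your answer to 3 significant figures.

99700 Pa

1 atm = 101325 Pa, so 0.9844 × 101325 = 99700 Pa.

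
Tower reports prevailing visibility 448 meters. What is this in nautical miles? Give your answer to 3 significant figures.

0.242 nmi

1 m = 0.000539957 nmi, so 448 × 0.000539957 = 0.242 nmi.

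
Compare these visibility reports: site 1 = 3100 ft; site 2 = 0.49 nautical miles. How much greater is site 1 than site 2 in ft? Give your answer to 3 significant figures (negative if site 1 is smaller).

site 2: 0.49 nmi = 2977.30 ft.
Difference: 3100.00 − 2977.30 = 123 ft.

123 ft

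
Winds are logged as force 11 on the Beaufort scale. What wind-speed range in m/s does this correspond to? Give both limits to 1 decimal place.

Beaufort 11 (violent storm) spans 28.5–32.6 m/s.

28.5 to 32.6 m/s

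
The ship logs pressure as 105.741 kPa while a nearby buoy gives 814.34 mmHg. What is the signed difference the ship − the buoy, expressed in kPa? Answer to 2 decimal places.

the buoy: 814.34 mmHg = 108.5698 kPa.
Difference: 105.7410 − 108.5698 = -2.83 kPa.

-2.83 kPa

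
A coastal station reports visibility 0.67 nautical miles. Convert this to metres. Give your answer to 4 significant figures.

1 nmi = 1852 m, so 0.67 × 1852 = 1241 m.

1241 m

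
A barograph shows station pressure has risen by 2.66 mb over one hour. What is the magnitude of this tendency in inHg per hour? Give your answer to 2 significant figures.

0.079 inHg per hour

2.66 mb / 1 h × 0.02953 inHg/mb = 0.079 inHg/h.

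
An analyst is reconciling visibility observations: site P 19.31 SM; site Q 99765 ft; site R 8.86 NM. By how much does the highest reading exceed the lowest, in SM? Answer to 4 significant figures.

site Q: 99765 ft = 18.89489 SM.
site R: 8.86 nmi = 10.19591 SM.
Spread: 19.31000 − 10.19591 = 9.114 SM.

9.114 SM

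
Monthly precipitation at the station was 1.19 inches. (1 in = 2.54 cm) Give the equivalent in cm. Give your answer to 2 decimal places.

1 in = 2.54 cm, so 1.19 × 2.54 = 3.02 cm.

3.02 cm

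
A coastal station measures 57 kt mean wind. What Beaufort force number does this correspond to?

57 kt lies in the Beaufort 11 band (violent storm, 56–63 kt).

Beaufort force 11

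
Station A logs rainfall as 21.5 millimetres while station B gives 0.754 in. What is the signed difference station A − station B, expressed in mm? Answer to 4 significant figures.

station B: 0.754 in = 19.15160 mm.
Difference: 21.50000 − 19.15160 = 2.348 mm.

2.348 mm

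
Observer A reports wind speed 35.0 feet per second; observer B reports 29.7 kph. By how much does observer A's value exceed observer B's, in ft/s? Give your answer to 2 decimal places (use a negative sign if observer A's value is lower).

observer B: 29.7 km/h = 27.0669 ft/s.
Difference: 35.0000 − 27.0669 = 7.93 ft/s.

7.93 ft/s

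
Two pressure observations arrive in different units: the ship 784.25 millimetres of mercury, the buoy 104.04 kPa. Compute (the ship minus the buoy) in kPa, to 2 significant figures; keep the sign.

0.52 kPa

the ship: 784.25 mmHg = 104.5581 kPa.
Difference: 104.5581 − 104.0400 = 0.52 kPa.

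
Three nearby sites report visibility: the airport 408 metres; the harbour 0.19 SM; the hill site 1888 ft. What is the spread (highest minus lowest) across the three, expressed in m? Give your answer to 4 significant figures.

the harbour: 0.19 SM = 305.775 m.
the hill site: 1888 ft = 575.462 m.
Spread: 575.462 − 305.775 = 269.7 m.

269.7 m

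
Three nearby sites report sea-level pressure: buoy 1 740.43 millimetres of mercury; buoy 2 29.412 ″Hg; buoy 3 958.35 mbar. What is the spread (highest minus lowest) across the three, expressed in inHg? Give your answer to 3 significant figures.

1.11 inHg

buoy 1: 740.43 mmHg = 29.1508 inHg.
buoy 3: 958.35 mb = 28.3001 inHg.
Spread: 29.4120 − 28.3001 = 1.11 inHg.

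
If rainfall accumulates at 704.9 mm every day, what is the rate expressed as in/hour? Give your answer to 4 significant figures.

704.9 mm/day × 0.0393701 in/mm × 0.0416667 day/hour = 1.156 in/hour.

1.156 in/hour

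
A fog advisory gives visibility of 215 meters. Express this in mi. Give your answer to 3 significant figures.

0.134 SM

1 m = 0.000621371 SM, so 215 × 0.000621371 = 0.134 SM.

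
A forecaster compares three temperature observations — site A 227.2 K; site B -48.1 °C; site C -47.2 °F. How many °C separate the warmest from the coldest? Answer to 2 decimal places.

site A: 227.2 K = -45.950 °C.
site C: -47.2 °F = -44.000 °C.
Spread: (-44.000) − (-48.100) = 4.100 °C.

4.10 °C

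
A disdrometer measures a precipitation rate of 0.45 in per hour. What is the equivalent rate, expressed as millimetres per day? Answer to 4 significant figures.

274.3 mm/day

0.45 in/hour × 25.4 mm/in × 24 hour/day = 274.3 mm/day.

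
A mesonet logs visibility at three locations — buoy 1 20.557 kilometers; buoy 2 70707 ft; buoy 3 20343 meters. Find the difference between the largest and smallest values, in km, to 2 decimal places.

1.21 km

buoy 2: 70707 ft = 21.5515 km.
buoy 3: 20343 m = 20.3430 km.
Spread: 21.5515 − 20.3430 = 1.21 km.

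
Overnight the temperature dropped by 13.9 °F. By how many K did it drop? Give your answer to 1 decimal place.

For a temperature change the 32° offset cancels: ΔK = 13.9 × 0.5556 = 7.7 K.

7.7 K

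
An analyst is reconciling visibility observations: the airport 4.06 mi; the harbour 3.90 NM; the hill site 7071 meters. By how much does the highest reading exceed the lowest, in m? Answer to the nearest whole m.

the airport: 4.06 SM = 6533.94 m.
the harbour: 3.90 nmi = 7222.80 m.
Spread: 7222.80 − 6533.94 = 689 m.

689 m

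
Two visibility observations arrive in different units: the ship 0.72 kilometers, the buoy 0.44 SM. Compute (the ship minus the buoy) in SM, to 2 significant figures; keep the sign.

0.0074 SM

the ship: 0.72 km = 0.447387 SM.
Difference: 0.447387 − 0.440000 = 0.0074 SM.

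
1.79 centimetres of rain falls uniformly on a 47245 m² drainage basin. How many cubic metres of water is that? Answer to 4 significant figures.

845.7 cubic metres

Depth: 1.79 cm × 10 = 17.9 mm.
1 mm over 1 m² is 1 L, so volume = 17.9 × 47245 = 845685.5 L = 845.7 m³.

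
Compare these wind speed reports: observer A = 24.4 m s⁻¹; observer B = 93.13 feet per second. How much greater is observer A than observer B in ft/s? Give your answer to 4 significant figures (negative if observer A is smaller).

observer A: 24.4 m/s = 80.0525 ft/s.
Difference: 80.0525 − 93.1300 = -13.08 ft/s.

-13.08 ft/s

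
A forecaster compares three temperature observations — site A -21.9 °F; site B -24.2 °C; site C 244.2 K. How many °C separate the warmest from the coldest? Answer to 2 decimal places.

site A: -21.9 °F = -29.944 °C.
site C: 244.2 K = -28.950 °C.
Spread: (-24.200) − (-29.944) = 5.744 °C.

5.74 °C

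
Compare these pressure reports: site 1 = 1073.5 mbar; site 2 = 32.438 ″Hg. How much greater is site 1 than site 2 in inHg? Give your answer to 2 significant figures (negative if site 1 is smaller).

-0.74 inHg

site 1: 1073.5 mb = 31.7004 inHg.
Difference: 31.7004 − 32.4380 = -0.74 inHg.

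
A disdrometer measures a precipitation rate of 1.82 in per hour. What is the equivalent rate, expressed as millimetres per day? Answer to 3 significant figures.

1110 mm/day

1.82 in/hour × 25.4 mm/in × 24 hour/day = 1110 mm/day.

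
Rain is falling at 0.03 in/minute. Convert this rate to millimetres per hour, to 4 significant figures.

45.72 mm/hour

0.03 in/minute × 25.4 mm/in × 60 minute/hour = 45.72 mm/hour.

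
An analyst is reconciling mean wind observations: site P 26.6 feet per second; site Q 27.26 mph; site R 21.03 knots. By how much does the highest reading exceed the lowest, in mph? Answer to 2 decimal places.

9.12 mph

site P: 26.6 ft/s = 18.1364 mph.
site R: 21.03 kt = 24.2009 mph.
Spread: 27.2600 − 18.1364 = 9.12 mph.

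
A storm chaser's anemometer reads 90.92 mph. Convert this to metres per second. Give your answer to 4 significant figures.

1 mph = 0.44704 m/s, so 90.92 × 0.44704 = 40.64 m/s.

40.64 m/s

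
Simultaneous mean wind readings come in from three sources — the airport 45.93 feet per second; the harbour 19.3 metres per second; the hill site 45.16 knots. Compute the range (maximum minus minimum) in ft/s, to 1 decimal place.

the harbour: 19.3 m/s = 63.320 ft/s.
the hill site: 45.16 kt = 76.221 ft/s.
Spread: 76.221 − 45.930 = 30.3 ft/s.

30.3 ft/s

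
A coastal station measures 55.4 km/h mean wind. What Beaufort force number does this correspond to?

55.4 km/h = 15.4 m/s, which is Beaufort 7 (near gale, 13.9–17.1 m/s).

Beaufort force 7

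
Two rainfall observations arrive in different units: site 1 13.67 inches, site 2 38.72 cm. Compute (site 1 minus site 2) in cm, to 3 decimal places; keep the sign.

site 1: 13.67 in = 34.72180 cm.
Difference: 34.72180 − 38.72000 = -3.998 cm.

-3.998 cm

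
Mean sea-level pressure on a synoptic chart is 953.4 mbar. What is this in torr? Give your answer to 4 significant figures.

1 mb = 0.750062 mmHg, so 953.4 × 0.750062 = 715.1 mmHg.

715.1 mmHg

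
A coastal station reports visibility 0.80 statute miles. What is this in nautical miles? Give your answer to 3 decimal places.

1 SM = 0.868976 nmi, so 0.80 × 0.868976 = 0.695 nmi.

0.695 nmi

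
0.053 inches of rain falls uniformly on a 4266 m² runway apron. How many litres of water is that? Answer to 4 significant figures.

Depth: 0.053 in × 25.4 = 1.3462 mm.
1 mm over 1 m² is 1 L, so volume = 1.3462 × 4266 = 5742.8892 L ≈ 5743 L.

5743 litres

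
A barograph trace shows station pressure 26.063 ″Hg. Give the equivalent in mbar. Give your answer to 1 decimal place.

1 inHg = 33.8639 mb, so 26.063 × 33.8639 = 882.6 mb.

882.6 mb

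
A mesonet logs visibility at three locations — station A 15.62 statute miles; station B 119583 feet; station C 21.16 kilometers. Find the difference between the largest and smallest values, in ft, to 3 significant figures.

station A: 15.62 SM = 82473.60 ft.
station C: 21.16 km = 69422.57 ft.
Spread: 119583.00 − 69422.57 = 50200 ft.

50200 ft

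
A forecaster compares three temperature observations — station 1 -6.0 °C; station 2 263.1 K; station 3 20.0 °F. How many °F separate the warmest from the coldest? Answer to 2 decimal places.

7.29 °F

station 2: 263.1 K = -10.050 °C.
station 3: 20.0 °F = -6.667 °C.
Spread: (-6.000) − (-10.050) = 4.050 °C = 7.29 °F.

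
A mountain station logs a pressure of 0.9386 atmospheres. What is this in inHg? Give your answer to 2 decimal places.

1 atm = 29.9213 inHg, so 0.9386 × 29.9213 = 28.08 inHg.

28.08 inHg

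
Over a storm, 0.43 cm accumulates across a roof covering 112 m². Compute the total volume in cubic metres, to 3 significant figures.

Depth: 0.43 cm × 10 = 4.3 mm.
1 mm over 1 m² is 1 L, so volume = 4.3 × 112 = 481.6 L = 0.482 m³.

0.482 cubic metres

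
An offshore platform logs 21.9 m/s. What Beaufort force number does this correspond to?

21.9 m/s lies in the Beaufort 9 band (strong gale, 20.8–24.4 m/s).

Beaufort force 9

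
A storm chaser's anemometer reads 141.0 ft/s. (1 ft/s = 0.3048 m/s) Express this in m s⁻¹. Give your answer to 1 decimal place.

43.0 m/s

1 ft/s = 0.3048 m/s, so 141.0 × 0.3048 = 43.0 m/s.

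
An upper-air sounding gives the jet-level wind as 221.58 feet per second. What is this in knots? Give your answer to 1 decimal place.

1 ft/s = 0.592484 kt, so 221.58 × 0.592484 = 131.3 kt.

131.3 kt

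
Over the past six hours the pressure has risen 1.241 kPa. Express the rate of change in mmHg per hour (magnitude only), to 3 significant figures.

1.241 kPa / 6 h × 7.50062 mmHg/kPa = 1.55 mmHg/h.

1.55 mmHg per hour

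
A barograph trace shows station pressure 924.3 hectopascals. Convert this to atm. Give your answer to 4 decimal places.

1 hPa = 0.000986923 atm, so 924.3 × 0.000986923 = 0.9122 atm.

0.9122 atm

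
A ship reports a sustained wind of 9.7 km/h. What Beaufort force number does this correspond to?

9.7 km/h = 2.7 m/s, which is Beaufort 2 (light breeze, 1.6–3.3 m/s).

Beaufort force 2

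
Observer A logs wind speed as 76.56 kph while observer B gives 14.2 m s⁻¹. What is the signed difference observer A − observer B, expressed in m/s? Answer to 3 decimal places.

7.067 m/s

observer A: 76.56 km/h = 21.26667 m/s.
Difference: 21.26667 − 14.20000 = 7.067 m/s.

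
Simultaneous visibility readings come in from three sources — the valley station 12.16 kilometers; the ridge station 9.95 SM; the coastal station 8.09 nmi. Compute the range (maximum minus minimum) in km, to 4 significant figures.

3.853 km

the ridge station: 9.95 SM = 16.01297 km.
the coastal station: 8.09 nmi = 14.98268 km.
Spread: 16.01297 − 12.16000 = 3.853 km.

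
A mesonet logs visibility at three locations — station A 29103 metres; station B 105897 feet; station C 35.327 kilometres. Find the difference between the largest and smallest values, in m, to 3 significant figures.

6220 m

station B: 105897 ft = 32277.41 m.
station C: 35.327 km = 35327.00 m.
Spread: 35327.00 − 29103.00 = 6220 m.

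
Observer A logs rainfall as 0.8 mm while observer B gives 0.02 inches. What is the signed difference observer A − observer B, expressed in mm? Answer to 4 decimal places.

observer B: 0.02 in = 0.508000 mm.
Difference: 0.800000 − 0.508000 = 0.2920 mm.

0.2920 mm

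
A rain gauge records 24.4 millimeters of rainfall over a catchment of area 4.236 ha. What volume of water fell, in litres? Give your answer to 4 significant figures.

Area: 4.236 ha = 42360 m².
1 mm over 1 m² is 1 L, so volume = 24.4 × 42360 = 1033584 L ≈ 1034000 L.

1034000 litres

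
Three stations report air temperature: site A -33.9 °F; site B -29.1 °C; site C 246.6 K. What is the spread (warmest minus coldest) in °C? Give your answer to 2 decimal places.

10.06 °C

site A: -33.9 °F = -36.611 °C.
site C: 246.6 K = -26.550 °C.
Spread: (-26.550) − (-36.611) = 10.061 °C.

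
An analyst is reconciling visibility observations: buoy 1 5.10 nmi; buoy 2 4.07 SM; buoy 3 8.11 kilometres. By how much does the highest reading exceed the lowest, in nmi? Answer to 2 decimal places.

1.56 nmi

buoy 2: 4.07 SM = 3.5367 nmi.
buoy 3: 8.11 km = 4.3790 nmi.
Spread: 5.1000 − 3.5367 = 1.56 nmi.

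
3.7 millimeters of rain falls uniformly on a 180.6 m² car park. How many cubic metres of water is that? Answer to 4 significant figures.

0.6682 cubic metres

1 mm over 1 m² is 1 L, so volume = 3.7 × 180.6 = 668.22 L = 0.6682 m³.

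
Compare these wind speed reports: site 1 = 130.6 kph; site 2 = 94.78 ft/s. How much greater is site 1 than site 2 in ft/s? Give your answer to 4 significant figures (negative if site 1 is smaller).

site 1: 130.6 km/h = 119.0216 ft/s.
Difference: 119.0216 − 94.7800 = 24.24 ft/s.

24.24 ft/s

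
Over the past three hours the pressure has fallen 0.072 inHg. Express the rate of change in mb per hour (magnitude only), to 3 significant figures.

0.813 mb per hour

0.072 inHg / 3 h × 33.8639 mb/inHg = 0.813 mb/h.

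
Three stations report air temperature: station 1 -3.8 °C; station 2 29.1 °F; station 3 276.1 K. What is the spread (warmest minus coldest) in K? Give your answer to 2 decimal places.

station 2: 29.1 °F = -1.611 °C.
station 3: 276.1 K = 2.950 °C.
Spread: 2.950 − (-3.800) = 6.750 °C.

6.75 K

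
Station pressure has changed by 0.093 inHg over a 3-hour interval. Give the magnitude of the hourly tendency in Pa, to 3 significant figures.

0.093 inHg / 3 h × 3386.39 Pa/inHg = 105 Pa/h.

105 Pa per hour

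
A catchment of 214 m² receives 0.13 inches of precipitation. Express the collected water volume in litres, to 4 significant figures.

706.6 litres

Depth: 0.13 in × 25.4 = 3.302 mm.
1 mm over 1 m² is 1 L, so volume = 3.302 × 214 = 706.628 L ≈ 706.6 L.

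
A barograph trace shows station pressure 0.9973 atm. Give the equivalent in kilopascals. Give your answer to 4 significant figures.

101.1 kPa

1 atm = 101.325 kPa, so 0.9973 × 101.325 = 101.1 kPa.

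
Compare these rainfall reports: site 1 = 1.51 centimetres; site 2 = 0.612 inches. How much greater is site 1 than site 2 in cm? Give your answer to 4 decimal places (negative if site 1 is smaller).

site 2: 0.612 in = 1.554480 cm.
Difference: 1.510000 − 1.554480 = -0.0445 cm.

-0.0445 cm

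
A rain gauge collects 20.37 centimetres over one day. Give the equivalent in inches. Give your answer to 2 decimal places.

1 cm = 0.393701 in, so 20.37 × 0.393701 = 8.02 in.

8.02 in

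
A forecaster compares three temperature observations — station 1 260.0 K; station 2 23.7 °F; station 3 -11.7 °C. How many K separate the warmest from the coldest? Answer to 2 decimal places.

8.54 K

station 1: 260.0 K = -13.150 °C.
station 2: 23.7 °F = -4.611 °C.
Spread: (-4.611) − (-13.150) = 8.539 °C.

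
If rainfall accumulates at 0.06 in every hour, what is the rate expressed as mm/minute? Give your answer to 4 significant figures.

0.02540 mm/minute

0.06 in/hour × 25.4 mm/in × 0.0166667 hour/minute = 0.02540 mm/minute.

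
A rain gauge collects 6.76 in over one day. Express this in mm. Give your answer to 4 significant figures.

1 in = 25.4 mm, so 6.76 × 25.4 = 171.7 mm.

171.7 mm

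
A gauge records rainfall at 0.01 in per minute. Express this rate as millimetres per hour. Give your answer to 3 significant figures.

0.01 in/minute × 25.4 mm/in × 60 minute/hour = 15.2 mm/hour.

15.2 mm/hour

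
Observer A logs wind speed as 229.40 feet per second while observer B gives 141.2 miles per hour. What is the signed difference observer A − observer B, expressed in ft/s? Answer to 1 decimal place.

observer B: 141.2 mph = 207.093 ft/s.
Difference: 229.400 − 207.093 = 22.3 ft/s.

22.3 ft/s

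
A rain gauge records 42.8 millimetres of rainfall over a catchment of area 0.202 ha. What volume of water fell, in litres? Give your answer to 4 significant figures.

86460 litres

Area: 0.202 ha = 2020 m².
1 mm over 1 m² is 1 L, so volume = 42.8 × 2020 = 86456 L ≈ 86460 L.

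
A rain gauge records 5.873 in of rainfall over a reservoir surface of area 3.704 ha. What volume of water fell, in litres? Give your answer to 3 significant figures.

Depth: 5.873 in × 25.4 = 149.1742 mm.
Area: 3.704 ha = 37040 m².
1 mm over 1 m² is 1 L, so volume = 149.1742 × 37040 = 5525412.4 L ≈ 5530000 L.

5530000 litres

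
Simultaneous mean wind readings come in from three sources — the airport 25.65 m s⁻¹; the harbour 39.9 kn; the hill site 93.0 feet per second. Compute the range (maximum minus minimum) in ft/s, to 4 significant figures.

25.66 ft/s

the airport: 25.65 m/s = 84.1535 ft/s.
the harbour: 39.9 kt = 67.3436 ft/s.
Spread: 93.0000 − 67.3436 = 25.66 ft/s.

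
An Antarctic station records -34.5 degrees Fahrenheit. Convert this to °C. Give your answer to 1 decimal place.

-36.9 °C

°C = (°F − 32) × 5/9 = (-34.5 − 32) / 1.8 = -36.9 °C.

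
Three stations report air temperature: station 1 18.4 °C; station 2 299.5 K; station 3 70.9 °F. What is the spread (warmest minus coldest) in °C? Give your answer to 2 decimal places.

station 2: 299.5 K = 26.350 °C.
station 3: 70.9 °F = 21.611 °C.
Spread: 26.350 − 18.400 = 7.950 °C.

7.95 °C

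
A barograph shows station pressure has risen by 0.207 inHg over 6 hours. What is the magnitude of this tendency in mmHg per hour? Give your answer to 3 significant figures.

0.207 inHg / 6 h × 25.4 mmHg/inHg = 0.876 mmHg/h.

0.876 mmHg per hour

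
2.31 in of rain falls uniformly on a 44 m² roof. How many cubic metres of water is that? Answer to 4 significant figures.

Depth: 2.31 in × 25.4 = 58.674 mm.
1 mm over 1 m² is 1 L, so volume = 58.674 × 44 = 2581.656 L = 2.582 m³.

2.582 cubic metres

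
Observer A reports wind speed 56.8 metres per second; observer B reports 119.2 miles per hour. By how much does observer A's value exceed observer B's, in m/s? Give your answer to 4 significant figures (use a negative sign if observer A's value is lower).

observer B: 119.2 mph = 53.28717 m/s.
Difference: 56.80000 − 53.28717 = 3.513 m/s.

3.513 m/s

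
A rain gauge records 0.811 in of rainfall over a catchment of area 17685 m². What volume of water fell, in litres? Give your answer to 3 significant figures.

Depth: 0.811 in × 25.4 = 20.5994 mm.
1 mm over 1 m² is 1 L, so volume = 20.5994 × 17685 = 364300.39 L ≈ 364000 L.

364000 litres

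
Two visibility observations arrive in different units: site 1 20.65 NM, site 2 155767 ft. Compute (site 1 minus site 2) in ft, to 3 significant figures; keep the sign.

-30300 ft

site 1: 20.65 nmi = 125471.78 ft.
Difference: 125471.78 − 155767.00 = -30300 ft.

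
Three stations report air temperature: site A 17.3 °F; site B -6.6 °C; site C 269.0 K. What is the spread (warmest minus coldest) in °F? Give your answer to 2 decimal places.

7.23 °F

site A: 17.3 °F = -8.167 °C.
site C: 269.0 K = -4.150 °C.
Spread: (-4.150) − (-8.167) = 4.017 °C = 7.23 °F.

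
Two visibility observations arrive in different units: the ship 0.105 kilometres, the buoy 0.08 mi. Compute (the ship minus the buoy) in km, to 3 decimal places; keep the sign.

the buoy: 0.08 SM = 0.12875 km.
Difference: 0.10500 − 0.12875 = -0.024 km.

-0.024 km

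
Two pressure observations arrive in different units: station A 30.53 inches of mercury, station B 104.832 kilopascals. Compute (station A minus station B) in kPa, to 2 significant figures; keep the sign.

station A: 30.53 inHg = 103.386 kPa.
Difference: 103.386 − 104.832 = -1.4 kPa.

-1.4 kPa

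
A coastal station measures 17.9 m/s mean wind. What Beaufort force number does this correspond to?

Beaufort force 8

17.9 m/s lies in the Beaufort 8 band (gale, 17.2–20.7 m/s).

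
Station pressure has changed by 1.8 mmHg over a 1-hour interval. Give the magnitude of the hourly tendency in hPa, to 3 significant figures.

2.40 hPa per hour

1.8 mmHg / 1 h × 1.33322 hPa/mmHg = 2.40 hPa/h.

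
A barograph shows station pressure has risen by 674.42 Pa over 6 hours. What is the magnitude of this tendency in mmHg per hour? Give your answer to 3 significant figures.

0.843 mmHg per hour

674.42 Pa / 6 h × 0.00750062 mmHg/Pa = 0.843 mmHg/h.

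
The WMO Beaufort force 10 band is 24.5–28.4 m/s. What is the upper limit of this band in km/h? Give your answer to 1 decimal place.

24.5–28.4 m/s × 3.6 = 88.2–102.2 km/h.

102.2 km/h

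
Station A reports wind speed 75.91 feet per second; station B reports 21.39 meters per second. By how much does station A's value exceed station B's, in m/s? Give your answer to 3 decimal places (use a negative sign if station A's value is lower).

1.747 m/s

station A: 75.91 ft/s = 23.13737 m/s.
Difference: 23.13737 − 21.39000 = 1.747 m/s.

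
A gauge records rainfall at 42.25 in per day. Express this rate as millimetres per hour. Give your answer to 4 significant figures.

44.71 mm/hour

42.25 in/day × 25.4 mm/in × 0.0416667 day/hour = 44.71 mm/hour.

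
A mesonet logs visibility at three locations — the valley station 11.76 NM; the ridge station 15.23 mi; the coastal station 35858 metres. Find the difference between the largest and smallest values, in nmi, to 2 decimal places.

7.60 nmi

the ridge station: 15.23 SM = 13.2345 nmi.
the coastal station: 35858 m = 19.3618 nmi.
Spread: 19.3618 − 11.7600 = 7.60 nmi.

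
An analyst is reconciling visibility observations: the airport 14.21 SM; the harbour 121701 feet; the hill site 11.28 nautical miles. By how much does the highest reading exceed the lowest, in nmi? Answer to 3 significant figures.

the airport: 14.21 SM = 12.3482 nmi.
the harbour: 121701 ft = 20.0294 nmi.
Spread: 20.0294 − 11.2800 = 8.75 nmi.

8.75 nmi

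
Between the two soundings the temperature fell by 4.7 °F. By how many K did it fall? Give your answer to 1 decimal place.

A change of 1 °C equals a change of 1.8 °F: ΔK = 4.7 × 0.5556 = 2.6 K.

2.6 K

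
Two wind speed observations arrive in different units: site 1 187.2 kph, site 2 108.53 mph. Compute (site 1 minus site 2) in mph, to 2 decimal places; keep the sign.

7.79 mph

site 1: 187.2 km/h = 116.3207 mph.
Difference: 116.3207 − 108.5300 = 7.79 mph.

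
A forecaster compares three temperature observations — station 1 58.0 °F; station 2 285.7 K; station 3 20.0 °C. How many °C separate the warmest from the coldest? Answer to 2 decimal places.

station 1: 58.0 °F = 14.444 °C.
station 2: 285.7 K = 12.550 °C.
Spread: 20.000 − 12.550 = 7.450 °C.

7.45 °C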